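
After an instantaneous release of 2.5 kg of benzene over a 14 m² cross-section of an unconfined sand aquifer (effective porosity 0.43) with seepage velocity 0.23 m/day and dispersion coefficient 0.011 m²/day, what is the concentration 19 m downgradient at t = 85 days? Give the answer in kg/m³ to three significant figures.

For an instantaneous plane source, C(x,t) = M/(n_e·A·√(4πDt)) · exp(−(x−vt)²/(4Dt)), with n_e·A the pore (flow) area.
Plume center vt = 0.23 × 85 = 19.55 m, so the well at 19 m is 0.55 m upgradient of the peak.
√(4πDt) = 3.428 m, giving peak height M/(n_e·A·√(4πDt)) = 2.5/(0.43 × 14 × 3.428) = 0.1211 kg/m³.
(x−vt)²/(4Dt) = (-0.55)²/(4 × 0.011 × 85) = 0.08088; exp(−0.08088) = 0.9223.
C = 0.1211 × 0.9223 = 0.112 kg/m³.

0.112 kg/m³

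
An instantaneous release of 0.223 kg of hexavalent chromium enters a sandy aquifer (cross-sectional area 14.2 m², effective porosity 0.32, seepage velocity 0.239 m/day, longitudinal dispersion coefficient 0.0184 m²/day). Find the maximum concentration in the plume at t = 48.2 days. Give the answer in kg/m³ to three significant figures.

0.0147 kg/m³

The peak of an instantaneous 1D plume sits at x = vt; there the Gaussian factor is 1 and C_max = M/(n_e·A·√(4πDt)), where n_e·A is the pore area the mass is dissolved in.
√(4πDt) = √(4π × 0.0184 × 48.2) = 3.338 m, so C_max = 0.223/(0.32 × 14.2 × 3.338) = 0.0147 kg/m³.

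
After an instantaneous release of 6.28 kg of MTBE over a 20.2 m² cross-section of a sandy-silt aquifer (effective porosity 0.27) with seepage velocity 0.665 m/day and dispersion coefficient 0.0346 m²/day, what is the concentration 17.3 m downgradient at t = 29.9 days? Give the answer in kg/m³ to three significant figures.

0.0636 kg/m³

For an instantaneous plane source, C(x,t) = M/(n_e·A·√(4πDt)) · exp(−(x−vt)²/(4Dt)), with n_e·A the pore (flow) area.
Plume center vt = 0.665 × 29.9 = 19.8835 m, so the well at 17.3 m is 2.5835 m upgradient of the peak.
√(4πDt) = 3.606 m, giving peak height M/(n_e·A·√(4πDt)) = 6.28/(0.27 × 20.2 × 3.606) = 0.3193 kg/m³.
(x−vt)²/(4Dt) = (-2.5835)²/(4 × 0.0346 × 29.9) = 1.613; exp(−1.613) = 0.1993.
C = 0.3193 × 0.1993 = 0.0636 kg/m³.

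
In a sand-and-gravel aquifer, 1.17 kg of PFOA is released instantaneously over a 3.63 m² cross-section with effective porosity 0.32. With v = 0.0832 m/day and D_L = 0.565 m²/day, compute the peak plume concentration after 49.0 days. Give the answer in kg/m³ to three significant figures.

0.0540 kg/m³

The peak of an instantaneous 1D plume sits at x = vt; there the Gaussian factor is 1 and C_max = M/(n_e·A·√(4πDt)), where n_e·A is the pore area the mass is dissolved in.
√(4πDt) = √(4π × 0.565 × 49.0) = 18.65 m, so C_max = 1.17/(0.32 × 3.63 × 18.65) = 0.0540 kg/m³.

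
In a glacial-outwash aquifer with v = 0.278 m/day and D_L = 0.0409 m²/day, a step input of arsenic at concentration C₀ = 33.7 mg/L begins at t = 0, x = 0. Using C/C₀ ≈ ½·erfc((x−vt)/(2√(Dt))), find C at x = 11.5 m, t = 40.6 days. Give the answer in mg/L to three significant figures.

15.3 mg/L

For a continuous step input, C/C₀ ≈ ½·erfc((x−vt)/(2√(Dt))).
vt = 0.278 × 40.6 = 11.2868 m and 2√(Dt) = 2√(0.0409 × 40.6) = 2.577 m.
Argument (x−vt)/(2√(Dt)) = (11.5 − 11.2868)/2.577 = 0.08273; ½·erfc(0.08273) = 0.4534.
C = 33.7 × 0.4534 = 15.3 mg/L.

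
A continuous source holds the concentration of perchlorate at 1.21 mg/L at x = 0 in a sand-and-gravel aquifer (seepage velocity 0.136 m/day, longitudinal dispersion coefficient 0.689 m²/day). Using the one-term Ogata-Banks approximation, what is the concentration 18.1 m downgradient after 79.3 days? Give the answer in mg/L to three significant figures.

0.293 mg/L

For a continuous step input, C/C₀ ≈ ½·erfc((x−vt)/(2√(Dt))).
vt = 0.136 × 79.3 = 10.7848 m and 2√(Dt) = 2√(0.689 × 79.3) = 14.78 m.
Argument (x−vt)/(2√(Dt)) = (18.1 − 10.7848)/14.78 = 0.4949; ½·erfc(0.4949) = 0.2420.
C = 1.21 × 0.2420 = 0.293 mg/L.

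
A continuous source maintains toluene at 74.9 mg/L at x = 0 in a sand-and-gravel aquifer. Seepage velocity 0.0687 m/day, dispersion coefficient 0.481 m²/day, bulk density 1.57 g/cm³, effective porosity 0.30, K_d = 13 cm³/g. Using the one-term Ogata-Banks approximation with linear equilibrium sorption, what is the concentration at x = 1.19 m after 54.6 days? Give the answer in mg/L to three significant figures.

7.23 mg/L

Retardation factor R = 1 + ρ_b·K_d/n = 1 + 1.57 × 13/0.30 = 69.03.
Sorption retards both mechanisms: v_R = v/R = 0.0009952 m/day, D_R = D/R = 0.006968 m²/day.
v_R·t = 0.0009952 × 54.6 = 0.05433792 m; 2√(D_R t) = 1.234 m; argument = (1.19 − 0.05433792)/1.234 = 0.9203.
C = C₀ × ½·erfc(0.9203) = 74.9 × 0.09654 = 7.23 mg/L.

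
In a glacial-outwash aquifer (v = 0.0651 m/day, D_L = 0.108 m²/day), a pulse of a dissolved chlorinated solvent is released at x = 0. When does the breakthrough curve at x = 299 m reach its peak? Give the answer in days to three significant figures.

4570 days

For the 1D instantaneous-source solution, setting ∂C/∂t = 0 at fixed x gives v²t² + 2Dt − x² = 0, so t = (√(D² + v²x²) − D)/v².
√(D² + v²x²) = √(0.108² + 0.0651² × 299²) = 19.47; v² = 0.00423801.
t = (19.47 − 0.108)/0.00423801 = 4570 days (vs. the pure-advection estimate x/v = 4590 d).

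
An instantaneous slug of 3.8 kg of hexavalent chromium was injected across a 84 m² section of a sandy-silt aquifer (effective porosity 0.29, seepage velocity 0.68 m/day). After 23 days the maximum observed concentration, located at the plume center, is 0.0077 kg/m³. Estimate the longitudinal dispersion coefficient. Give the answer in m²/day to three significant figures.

1.42 m²/day

At the plume center C_max = M/(n_e·A·√(4πDt)), so D = M²/(4πt·(n_e·A·C_max)²).
n_e·A·C_max = 0.29 × 84 × 0.0077 = 0.1876 kg/m.
D = 3.8²/(4π × 23 × 0.1876²) = 1.42 m²/day.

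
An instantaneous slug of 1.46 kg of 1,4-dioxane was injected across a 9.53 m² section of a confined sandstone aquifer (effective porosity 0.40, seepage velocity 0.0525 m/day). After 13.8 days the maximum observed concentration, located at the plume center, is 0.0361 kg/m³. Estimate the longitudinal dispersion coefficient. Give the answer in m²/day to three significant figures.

At the plume center C_max = M/(n_e·A·√(4πDt)), so D = M²/(4πt·(n_e·A·C_max)²).
n_e·A·C_max = 0.40 × 9.53 × 0.0361 = 0.1376 kg/m.
D = 1.46²/(4π × 13.8 × 0.1376²) = 0.649 m²/day.

0.649 m²/day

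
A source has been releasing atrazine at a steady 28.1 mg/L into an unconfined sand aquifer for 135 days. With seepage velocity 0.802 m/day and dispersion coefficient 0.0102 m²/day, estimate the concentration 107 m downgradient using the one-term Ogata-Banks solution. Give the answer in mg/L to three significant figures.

21.9 mg/L

For a continuous step input, C/C₀ ≈ ½·erfc((x−vt)/(2√(Dt))).
vt = 0.802 × 135 = 108.27 m and 2√(Dt) = 2√(0.0102 × 135) = 2.347 m.
Argument (x−vt)/(2√(Dt)) = (107 − 108.27)/2.347 = -0.5411; ½·erfc(-0.5411) = 0.7779.
C = 28.1 × 0.7779 = 21.9 mg/L.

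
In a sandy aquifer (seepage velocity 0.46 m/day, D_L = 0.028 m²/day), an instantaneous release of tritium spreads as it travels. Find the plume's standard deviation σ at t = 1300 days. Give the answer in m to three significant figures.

Dispersive spreading gives a Gaussian with σ² = 2Dt; advection only shifts the center.
σ = √(2 × 0.028 × 1300) = 8.53 m.

8.53 m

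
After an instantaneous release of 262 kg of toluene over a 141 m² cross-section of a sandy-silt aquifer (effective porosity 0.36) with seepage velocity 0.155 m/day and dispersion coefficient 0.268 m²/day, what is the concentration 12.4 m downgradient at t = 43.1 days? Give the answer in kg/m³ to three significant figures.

For an instantaneous plane source, C(x,t) = M/(n_e·A·√(4πDt)) · exp(−(x−vt)²/(4Dt)), with n_e·A the pore (flow) area.
Plume center vt = 0.155 × 43.1 = 6.6805 m, so the well at 12.4 m is 5.7195 m downgradient of the peak.
√(4πDt) = 12.05 m, giving peak height M/(n_e·A·√(4πDt)) = 262/(0.36 × 141 × 12.05) = 0.4283 kg/m³.
(x−vt)²/(4Dt) = (5.7195)²/(4 × 0.268 × 43.1) = 0.7080; exp(−0.7080) = 0.4926.
C = 0.4283 × 0.4926 = 0.211 kg/m³.

0.211 kg/m³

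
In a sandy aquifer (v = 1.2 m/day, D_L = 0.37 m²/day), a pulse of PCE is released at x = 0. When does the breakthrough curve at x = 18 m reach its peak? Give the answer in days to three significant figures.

For the 1D instantaneous-source solution, setting ∂C/∂t = 0 at fixed x gives v²t² + 2Dt − x² = 0, so t = (√(D² + v²x²) − D)/v².
√(D² + v²x²) = √(0.37² + 1.2² × 18²) = 21.60; v² = 1.44.
t = (21.60 − 0.37)/1.44 = 14.7 days (vs. the pure-advection estimate x/v = 15.0 d).

14.7 days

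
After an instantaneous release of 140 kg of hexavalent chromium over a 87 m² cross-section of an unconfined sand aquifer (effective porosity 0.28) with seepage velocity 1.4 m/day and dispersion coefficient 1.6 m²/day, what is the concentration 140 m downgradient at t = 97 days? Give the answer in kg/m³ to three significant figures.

0.126 kg/m³

For an instantaneous plane source, C(x,t) = M/(n_e·A·√(4πDt)) · exp(−(x−vt)²/(4Dt)), with n_e·A the pore (flow) area.
Plume center vt = 1.4 × 97 = 135.8 m, so the well at 140 m is 4.2 m downgradient of the peak.
√(4πDt) = 44.16 m, giving peak height M/(n_e·A·√(4πDt)) = 140/(0.28 × 87 × 44.16) = 0.1301 kg/m³.
(x−vt)²/(4Dt) = (4.2)²/(4 × 1.6 × 97) = 0.02841; exp(−0.02841) = 0.9720.
C = 0.1301 × 0.9720 = 0.126 kg/m³.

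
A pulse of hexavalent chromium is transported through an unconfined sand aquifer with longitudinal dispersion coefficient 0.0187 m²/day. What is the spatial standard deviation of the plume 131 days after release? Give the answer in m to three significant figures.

2.21 m

Dispersive spreading gives a Gaussian with σ² = 2Dt; advection only shifts the center.
σ = √(2 × 0.0187 × 131) = 2.21 m.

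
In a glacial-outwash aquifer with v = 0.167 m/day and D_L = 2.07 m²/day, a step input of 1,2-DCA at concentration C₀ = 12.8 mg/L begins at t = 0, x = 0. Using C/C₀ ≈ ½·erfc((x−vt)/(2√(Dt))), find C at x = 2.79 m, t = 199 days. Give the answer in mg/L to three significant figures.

For a continuous step input, C/C₀ ≈ ½·erfc((x−vt)/(2√(Dt))).
vt = 0.167 × 199 = 33.233 m and 2√(Dt) = 2√(2.07 × 199) = 40.59 m.
Argument (x−vt)/(2√(Dt)) = (2.79 − 33.233)/40.59 = -0.7500; ½·erfc(-0.7500) = 0.8556.
C = 12.8 × 0.8556 = 11.0 mg/L.

11.0 mg/L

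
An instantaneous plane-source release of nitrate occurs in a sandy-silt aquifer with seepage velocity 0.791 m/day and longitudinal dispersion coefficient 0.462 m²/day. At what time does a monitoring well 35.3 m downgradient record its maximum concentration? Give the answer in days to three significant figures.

For the 1D instantaneous-source solution, setting ∂C/∂t = 0 at fixed x gives v²t² + 2Dt − x² = 0, so t = (√(D² + v²x²) − D)/v².
√(D² + v²x²) = √(0.462² + 0.791² × 35.3²) = 27.93; v² = 0.625681.
t = (27.93 − 0.462)/0.625681 = 43.9 days (vs. the pure-advection estimate x/v = 44.6 d).

43.9 days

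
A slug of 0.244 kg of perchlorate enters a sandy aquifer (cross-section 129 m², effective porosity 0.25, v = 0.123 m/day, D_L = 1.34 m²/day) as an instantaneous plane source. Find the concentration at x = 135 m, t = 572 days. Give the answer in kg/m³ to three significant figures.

1.97e-05 kg/m³

For an instantaneous plane source, C(x,t) = M/(n_e·A·√(4πDt)) · exp(−(x−vt)²/(4Dt)), with n_e·A the pore (flow) area.
Plume center vt = 0.123 × 572 = 70.356 m, so the well at 135 m is 64.644 m downgradient of the peak.
√(4πDt) = 98.14 m, giving peak height M/(n_e·A·√(4πDt)) = 0.244/(0.25 × 129 × 98.14) = 7.709e-05 kg/m³.
(x−vt)²/(4Dt) = (64.644)²/(4 × 1.34 × 572) = 1.363; exp(−1.363) = 0.2559.
C = 7.709e-05 × 0.2559 = 1.97e-05 kg/m³.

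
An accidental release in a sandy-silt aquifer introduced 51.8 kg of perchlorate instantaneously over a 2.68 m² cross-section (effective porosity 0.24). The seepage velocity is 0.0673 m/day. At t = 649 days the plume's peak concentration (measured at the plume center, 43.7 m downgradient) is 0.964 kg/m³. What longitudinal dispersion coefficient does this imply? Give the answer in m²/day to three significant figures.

0.856 m²/day

At the plume center C_max = M/(n_e·A·√(4πDt)), so D = M²/(4πt·(n_e·A·C_max)²).
n_e·A·C_max = 0.24 × 2.68 × 0.964 = 0.6200 kg/m.
D = 51.8²/(4π × 649 × 0.6200²) = 0.856 m²/day.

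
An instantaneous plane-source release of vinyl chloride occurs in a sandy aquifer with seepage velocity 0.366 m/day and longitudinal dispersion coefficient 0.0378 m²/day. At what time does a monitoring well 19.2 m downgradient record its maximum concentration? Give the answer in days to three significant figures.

52.2 days

For the 1D instantaneous-source solution, setting ∂C/∂t = 0 at fixed x gives v²t² + 2Dt − x² = 0, so t = (√(D² + v²x²) − D)/v².
√(D² + v²x²) = √(0.0378² + 0.366² × 19.2²) = 7.027; v² = 0.133956.
t = (7.027 − 0.0378)/0.133956 = 52.2 days (vs. the pure-advection estimate x/v = 52.5 d).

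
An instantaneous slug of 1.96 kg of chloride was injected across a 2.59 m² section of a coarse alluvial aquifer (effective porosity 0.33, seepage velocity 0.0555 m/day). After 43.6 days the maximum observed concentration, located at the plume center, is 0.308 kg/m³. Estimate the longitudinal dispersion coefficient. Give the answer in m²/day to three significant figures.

0.101 m²/day

At the plume center C_max = M/(n_e·A·√(4πDt)), so D = M²/(4πt·(n_e·A·C_max)²).
n_e·A·C_max = 0.33 × 2.59 × 0.308 = 0.2632 kg/m.
D = 1.96²/(4π × 43.6 × 0.2632²) = 0.101 m²/day.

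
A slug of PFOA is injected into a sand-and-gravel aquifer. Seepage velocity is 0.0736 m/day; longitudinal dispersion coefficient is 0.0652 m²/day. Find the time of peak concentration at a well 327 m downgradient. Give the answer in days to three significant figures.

4430 days

For the 1D instantaneous-source solution, setting ∂C/∂t = 0 at fixed x gives v²t² + 2Dt − x² = 0, so t = (√(D² + v²x²) − D)/v².
√(D² + v²x²) = √(0.0652² + 0.0736² × 327²) = 24.07; v² = 0.00541696.
t = (24.07 − 0.0652)/0.00541696 = 4430 days (vs. the pure-advection estimate x/v = 4440 d).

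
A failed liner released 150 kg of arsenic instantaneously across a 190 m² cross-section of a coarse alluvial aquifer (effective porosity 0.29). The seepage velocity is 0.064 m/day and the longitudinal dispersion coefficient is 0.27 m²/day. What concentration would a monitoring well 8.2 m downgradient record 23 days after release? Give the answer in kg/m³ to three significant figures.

0.0498 kg/m³

For an instantaneous plane source, C(x,t) = M/(n_e·A·√(4πDt)) · exp(−(x−vt)²/(4Dt)), with n_e·A the pore (flow) area.
Plume center vt = 0.064 × 23 = 1.472 m, so the well at 8.2 m is 6.728 m downgradient of the peak.
√(4πDt) = 8.834 m, giving peak height M/(n_e·A·√(4πDt)) = 150/(0.29 × 190 × 8.834) = 0.3082 kg/m³.
(x−vt)²/(4Dt) = (6.728)²/(4 × 0.27 × 23) = 1.822; exp(−1.822) = 0.1617.
C = 0.3082 × 0.1617 = 0.0498 kg/m³.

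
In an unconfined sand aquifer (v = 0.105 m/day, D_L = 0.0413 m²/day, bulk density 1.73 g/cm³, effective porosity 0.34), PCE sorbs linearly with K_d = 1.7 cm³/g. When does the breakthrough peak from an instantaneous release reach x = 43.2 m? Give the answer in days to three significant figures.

3930 days

Retardation factor R = 1 + ρ_b·K_d/n = 1 + 1.73 × 1.7/0.34 = 9.650.
Sorption retards both mechanisms: v_R = v/R = 0.01088 m/day, D_R = D/R = 0.004280 m²/day.
Peak time from v_R²t² + 2D_R t − x² = 0: t = (√(D_R² + v_R²x²) − D_R)/v_R².
√(D_R² + v_R²x²) = √(0.004280² + 0.01088² × 43.2²) = 0.4700; v_R² = 0.0001184.
t = (0.4700 − 0.004280)/0.0001184 = 3930 days.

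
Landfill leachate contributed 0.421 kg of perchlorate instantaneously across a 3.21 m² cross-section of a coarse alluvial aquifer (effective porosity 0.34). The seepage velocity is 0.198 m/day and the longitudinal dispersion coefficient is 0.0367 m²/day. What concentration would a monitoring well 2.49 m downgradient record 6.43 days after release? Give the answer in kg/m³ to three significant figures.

For an instantaneous plane source, C(x,t) = M/(n_e·A·√(4πDt)) · exp(−(x−vt)²/(4Dt)), with n_e·A the pore (flow) area.
Plume center vt = 0.198 × 6.43 = 1.27314 m, so the well at 2.49 m is 1.21686 m downgradient of the peak.
√(4πDt) = 1.722 m, giving peak height M/(n_e·A·√(4πDt)) = 0.421/(0.34 × 3.21 × 1.722) = 0.2240 kg/m³.
(x−vt)²/(4Dt) = (1.21686)²/(4 × 0.0367 × 6.43) = 1.569; exp(−1.569) = 0.2083.
C = 0.2240 × 0.2083 = 0.0467 kg/m³.

0.0467 kg/m³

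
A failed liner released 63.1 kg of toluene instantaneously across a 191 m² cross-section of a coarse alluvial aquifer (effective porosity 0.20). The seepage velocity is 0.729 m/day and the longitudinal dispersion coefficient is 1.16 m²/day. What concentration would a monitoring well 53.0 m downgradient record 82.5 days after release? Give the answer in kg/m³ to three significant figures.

For an instantaneous plane source, C(x,t) = M/(n_e·A·√(4πDt)) · exp(−(x−vt)²/(4Dt)), with n_e·A the pore (flow) area.
Plume center vt = 0.729 × 82.5 = 60.1425 m, so the well at 53.0 m is 7.1425 m upgradient of the peak.
√(4πDt) = 34.68 m, giving peak height M/(n_e·A·√(4πDt)) = 63.1/(0.20 × 191 × 34.68) = 0.04763 kg/m³.
(x−vt)²/(4Dt) = (-7.1425)²/(4 × 1.16 × 82.5) = 0.1333; exp(−0.1333) = 0.8752.
C = 0.04763 × 0.8752 = 0.0417 kg/m³.

0.0417 kg/m³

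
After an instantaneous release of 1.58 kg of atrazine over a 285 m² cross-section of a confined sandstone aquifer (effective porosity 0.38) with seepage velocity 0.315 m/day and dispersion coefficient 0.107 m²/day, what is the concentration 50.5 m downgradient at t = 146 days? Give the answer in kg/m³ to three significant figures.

For an instantaneous plane source, C(x,t) = M/(n_e·A·√(4πDt)) · exp(−(x−vt)²/(4Dt)), with n_e·A the pore (flow) area.
Plume center vt = 0.315 × 146 = 45.99 m, so the well at 50.5 m is 4.51 m downgradient of the peak.
√(4πDt) = 14.01 m, giving peak height M/(n_e·A·√(4πDt)) = 1.58/(0.38 × 285 × 14.01) = 0.001041 kg/m³.
(x−vt)²/(4Dt) = (4.51)²/(4 × 0.107 × 146) = 0.3255; exp(−0.3255) = 0.7222.
C = 0.001041 × 0.7222 = 0.000752 kg/m³.

0.000752 kg/m³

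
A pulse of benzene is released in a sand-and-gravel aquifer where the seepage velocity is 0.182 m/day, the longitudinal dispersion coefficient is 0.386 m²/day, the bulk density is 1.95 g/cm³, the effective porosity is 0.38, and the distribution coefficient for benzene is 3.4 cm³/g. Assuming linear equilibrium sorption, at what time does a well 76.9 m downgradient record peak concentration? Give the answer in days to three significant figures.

7580 days

Retardation factor R = 1 + ρ_b·K_d/n = 1 + 1.95 × 3.4/0.38 = 18.45.
Sorption retards both mechanisms: v_R = v/R = 0.009864 m/day, D_R = D/R = 0.02092 m²/day.
Peak time from v_R²t² + 2D_R t − x² = 0: t = (√(D_R² + v_R²x²) − D_R)/v_R².
√(D_R² + v_R²x²) = √(0.02092² + 0.009864² × 76.9²) = 0.7588; v_R² = 9.730e-05.
t = (0.7588 − 0.02092)/9.730e-05 = 7580 days.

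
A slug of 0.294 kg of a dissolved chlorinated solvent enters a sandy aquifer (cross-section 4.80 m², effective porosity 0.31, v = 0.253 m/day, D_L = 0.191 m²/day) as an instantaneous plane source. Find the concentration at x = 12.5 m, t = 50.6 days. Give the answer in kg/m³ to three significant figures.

0.0179 kg/m³

For an instantaneous plane source, C(x,t) = M/(n_e·A·√(4πDt)) · exp(−(x−vt)²/(4Dt)), with n_e·A the pore (flow) area.
Plume center vt = 0.253 × 50.6 = 12.8018 m, so the well at 12.5 m is 0.3018 m upgradient of the peak.
√(4πDt) = 11.02 m, giving peak height M/(n_e·A·√(4πDt)) = 0.294/(0.31 × 4.80 × 11.02) = 0.01793 kg/m³.
(x−vt)²/(4Dt) = (-0.3018)²/(4 × 0.191 × 50.6) = 0.002356; exp(−0.002356) = 0.9976.
C = 0.01793 × 0.9976 = 0.0179 kg/m³.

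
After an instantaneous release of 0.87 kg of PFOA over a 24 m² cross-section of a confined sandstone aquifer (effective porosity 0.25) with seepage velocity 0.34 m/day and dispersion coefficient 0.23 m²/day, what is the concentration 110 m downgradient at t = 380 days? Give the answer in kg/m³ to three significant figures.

For an instantaneous plane source, C(x,t) = M/(n_e·A·√(4πDt)) · exp(−(x−vt)²/(4Dt)), with n_e·A the pore (flow) area.
Plume center vt = 0.34 × 380 = 129.2 m, so the well at 110 m is 19.2 m upgradient of the peak.
√(4πDt) = 33.14 m, giving peak height M/(n_e·A·√(4πDt)) = 0.87/(0.25 × 24 × 33.14) = 0.004375 kg/m³.
(x−vt)²/(4Dt) = (-19.2)²/(4 × 0.23 × 380) = 1.054; exp(−1.054) = 0.3485.
C = 0.004375 × 0.3485 = 0.00152 kg/m³.

0.00152 kg/m³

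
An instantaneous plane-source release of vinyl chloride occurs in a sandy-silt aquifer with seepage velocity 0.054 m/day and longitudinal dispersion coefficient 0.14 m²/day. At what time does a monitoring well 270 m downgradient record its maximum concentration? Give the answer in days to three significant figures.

For the 1D instantaneous-source solution, setting ∂C/∂t = 0 at fixed x gives v²t² + 2Dt − x² = 0, so t = (√(D² + v²x²) − D)/v².
√(D² + v²x²) = √(0.14² + 0.054² × 270²) = 14.58; v² = 0.002916.
t = (14.58 − 0.14)/0.002916 = 4950 days (vs. the pure-advection estimate x/v = 5000 d).

4950 days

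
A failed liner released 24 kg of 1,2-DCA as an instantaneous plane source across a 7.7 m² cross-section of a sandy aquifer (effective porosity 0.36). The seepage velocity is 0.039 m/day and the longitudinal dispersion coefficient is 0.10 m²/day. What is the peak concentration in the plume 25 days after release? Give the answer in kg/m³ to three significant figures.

The peak of an instantaneous 1D plume sits at x = vt; there the Gaussian factor is 1 and C_max = M/(n_e·A·√(4πDt)), where n_e·A is the pore area the mass is dissolved in.
√(4πDt) = √(4π × 0.10 × 25) = 5.605 m, so C_max = 24/(0.36 × 7.7 × 5.605) = 1.54 kg/m³.

1.54 kg/m³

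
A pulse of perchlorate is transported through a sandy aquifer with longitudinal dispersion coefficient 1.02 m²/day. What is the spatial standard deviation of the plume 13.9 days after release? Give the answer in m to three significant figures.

Dispersive spreading gives a Gaussian with σ² = 2Dt; advection only shifts the center.
σ = √(2 × 1.02 × 13.9) = 5.33 m.

5.33 m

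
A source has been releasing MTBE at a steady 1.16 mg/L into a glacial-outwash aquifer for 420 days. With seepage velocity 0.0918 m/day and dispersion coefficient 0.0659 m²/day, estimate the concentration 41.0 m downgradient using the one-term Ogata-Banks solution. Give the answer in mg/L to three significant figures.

0.431 mg/L

For a continuous step input, C/C₀ ≈ ½·erfc((x−vt)/(2√(Dt))).
vt = 0.0918 × 420 = 38.556 m and 2√(Dt) = 2√(0.0659 × 420) = 10.52 m.
Argument (x−vt)/(2√(Dt)) = (41.0 − 38.556)/10.52 = 0.2323; ½·erfc(0.2323) = 0.3713.
C = 1.16 × 0.3713 = 0.431 mg/L.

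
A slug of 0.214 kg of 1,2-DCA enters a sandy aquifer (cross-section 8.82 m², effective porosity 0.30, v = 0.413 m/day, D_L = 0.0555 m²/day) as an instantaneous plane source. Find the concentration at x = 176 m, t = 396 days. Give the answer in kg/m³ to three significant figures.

For an instantaneous plane source, C(x,t) = M/(n_e·A·√(4πDt)) · exp(−(x−vt)²/(4Dt)), with n_e·A the pore (flow) area.
Plume center vt = 0.413 × 396 = 163.548 m, so the well at 176 m is 12.452 m downgradient of the peak.
√(4πDt) = 16.62 m, giving peak height M/(n_e·A·√(4πDt)) = 0.214/(0.30 × 8.82 × 16.62) = 0.004866 kg/m³.
(x−vt)²/(4Dt) = (12.452)²/(4 × 0.0555 × 396) = 1.764; exp(−1.764) = 0.1714.
C = 0.004866 × 0.1714 = 0.000834 kg/m³.

0.000834 kg/m³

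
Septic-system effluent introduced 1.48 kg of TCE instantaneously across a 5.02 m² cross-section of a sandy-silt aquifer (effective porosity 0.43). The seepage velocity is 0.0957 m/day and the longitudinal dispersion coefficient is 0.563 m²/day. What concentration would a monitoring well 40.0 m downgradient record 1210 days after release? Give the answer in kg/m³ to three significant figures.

0.000900 kg/m³

For an instantaneous plane source, C(x,t) = M/(n_e·A·√(4πDt)) · exp(−(x−vt)²/(4Dt)), with n_e·A the pore (flow) area.
Plume center vt = 0.0957 × 1210 = 115.797 m, so the well at 40.0 m is 75.797 m upgradient of the peak.
√(4πDt) = 92.52 m, giving peak height M/(n_e·A·√(4πDt)) = 1.48/(0.43 × 5.02 × 92.52) = 0.007411 kg/m³.
(x−vt)²/(4Dt) = (-75.797)²/(4 × 0.563 × 1210) = 2.108; exp(−2.108) = 0.1215.
C = 0.007411 × 0.1215 = 0.000900 kg/m³.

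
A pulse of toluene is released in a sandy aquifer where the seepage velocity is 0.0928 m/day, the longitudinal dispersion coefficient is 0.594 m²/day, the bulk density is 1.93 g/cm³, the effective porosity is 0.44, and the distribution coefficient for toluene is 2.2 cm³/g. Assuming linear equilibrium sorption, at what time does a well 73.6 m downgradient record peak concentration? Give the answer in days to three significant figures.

Retardation factor R = 1 + ρ_b·K_d/n = 1 + 1.93 × 2.2/0.44 = 10.65.
Sorption retards both mechanisms: v_R = v/R = 0.008714 m/day, D_R = D/R = 0.05577 m²/day.
Peak time from v_R²t² + 2D_R t − x² = 0: t = (√(D_R² + v_R²x²) − D_R)/v_R².
√(D_R² + v_R²x²) = √(0.05577² + 0.008714² × 73.6²) = 0.6438; v_R² = 7.593e-05.
t = (0.6438 − 0.05577)/7.593e-05 = 7740 days.

7740 days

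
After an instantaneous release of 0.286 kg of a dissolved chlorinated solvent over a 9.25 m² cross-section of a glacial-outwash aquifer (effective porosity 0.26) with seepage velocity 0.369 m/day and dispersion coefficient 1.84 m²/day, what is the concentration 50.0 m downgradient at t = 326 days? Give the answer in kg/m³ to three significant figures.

For an instantaneous plane source, C(x,t) = M/(n_e·A·√(4πDt)) · exp(−(x−vt)²/(4Dt)), with n_e·A the pore (flow) area.
Plume center vt = 0.369 × 326 = 120.294 m, so the well at 50.0 m is 70.294 m upgradient of the peak.
√(4πDt) = 86.82 m, giving peak height M/(n_e·A·√(4πDt)) = 0.286/(0.26 × 9.25 × 86.82) = 0.001370 kg/m³.
(x−vt)²/(4Dt) = (-70.294)²/(4 × 1.84 × 326) = 2.059; exp(−2.059) = 0.1276.
C = 0.001370 × 0.1276 = 0.000175 kg/m³.

0.000175 kg/m³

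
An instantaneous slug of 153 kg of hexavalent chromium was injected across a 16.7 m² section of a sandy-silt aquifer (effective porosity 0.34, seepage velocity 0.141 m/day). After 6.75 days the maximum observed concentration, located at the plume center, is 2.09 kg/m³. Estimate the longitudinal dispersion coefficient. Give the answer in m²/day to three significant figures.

1.96 m²/day

At the plume center C_max = M/(n_e·A·√(4πDt)), so D = M²/(4πt·(n_e·A·C_max)²).
n_e·A·C_max = 0.34 × 16.7 × 2.09 = 11.87 kg/m.
D = 153²/(4π × 6.75 × 11.87²) = 1.96 m²/day.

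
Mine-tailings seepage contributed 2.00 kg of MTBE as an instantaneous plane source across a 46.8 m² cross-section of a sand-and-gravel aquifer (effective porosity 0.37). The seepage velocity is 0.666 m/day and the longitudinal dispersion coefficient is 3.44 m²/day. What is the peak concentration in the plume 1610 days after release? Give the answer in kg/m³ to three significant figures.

The peak of an instantaneous 1D plume sits at x = vt; there the Gaussian factor is 1 and C_max = M/(n_e·A·√(4πDt)), where n_e·A is the pore area the mass is dissolved in.
√(4πDt) = √(4π × 3.44 × 1610) = 263.8 m, so C_max = 2.00/(0.37 × 46.8 × 263.8) = 0.000438 kg/m³.

0.000438 kg/m³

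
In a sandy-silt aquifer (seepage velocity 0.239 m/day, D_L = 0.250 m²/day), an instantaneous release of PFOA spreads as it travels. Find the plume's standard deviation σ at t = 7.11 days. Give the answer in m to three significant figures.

Dispersive spreading gives a Gaussian with σ² = 2Dt; advection only shifts the center.
σ = √(2 × 0.250 × 7.11) = 1.89 m.

1.89 m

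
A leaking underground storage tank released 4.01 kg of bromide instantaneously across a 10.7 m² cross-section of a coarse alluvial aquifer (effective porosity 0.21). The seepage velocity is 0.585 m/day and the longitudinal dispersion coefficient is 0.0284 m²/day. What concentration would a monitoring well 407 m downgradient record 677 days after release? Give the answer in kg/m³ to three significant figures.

0.0241 kg/m³

For an instantaneous plane source, C(x,t) = M/(n_e·A·√(4πDt)) · exp(−(x−vt)²/(4Dt)), with n_e·A the pore (flow) area.
Plume center vt = 0.585 × 677 = 396.045 m, so the well at 407 m is 10.955 m downgradient of the peak.
√(4πDt) = 15.54 m, giving peak height M/(n_e·A·√(4πDt)) = 4.01/(0.21 × 10.7 × 15.54) = 0.1148 kg/m³.
(x−vt)²/(4Dt) = (10.955)²/(4 × 0.0284 × 677) = 1.560; exp(−1.560) = 0.2101.
C = 0.1148 × 0.2101 = 0.0241 kg/m³.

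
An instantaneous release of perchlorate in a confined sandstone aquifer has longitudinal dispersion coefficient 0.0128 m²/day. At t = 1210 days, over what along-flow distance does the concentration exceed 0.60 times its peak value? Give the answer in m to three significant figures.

11.3 m

The plume is Gaussian with σ = √(2Dt) = √(2 × 0.0128 × 1210) = 5.566 m.
C/C_peak = exp(−Δx²/(2σ²)) = 0.60 ⇒ Δx = σ·√(−2 ln 0.60) = 5.566 × 1.011 = 5.627 m.
Width = 2Δx = 11.3 m.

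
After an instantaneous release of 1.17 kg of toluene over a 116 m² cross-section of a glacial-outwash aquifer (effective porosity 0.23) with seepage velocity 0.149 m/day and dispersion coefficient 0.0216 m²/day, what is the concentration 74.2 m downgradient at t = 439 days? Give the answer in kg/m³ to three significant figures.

0.000524 kg/m³

For an instantaneous plane source, C(x,t) = M/(n_e·A·√(4πDt)) · exp(−(x−vt)²/(4Dt)), with n_e·A the pore (flow) area.
Plume center vt = 0.149 × 439 = 65.411 m, so the well at 74.2 m is 8.789 m downgradient of the peak.
√(4πDt) = 10.92 m, giving peak height M/(n_e·A·√(4πDt)) = 1.17/(0.23 × 116 × 10.92) = 0.004016 kg/m³.
(x−vt)²/(4Dt) = (8.789)²/(4 × 0.0216 × 439) = 2.037; exp(−2.037) = 0.1304.
C = 0.004016 × 0.1304 = 0.000524 kg/m³.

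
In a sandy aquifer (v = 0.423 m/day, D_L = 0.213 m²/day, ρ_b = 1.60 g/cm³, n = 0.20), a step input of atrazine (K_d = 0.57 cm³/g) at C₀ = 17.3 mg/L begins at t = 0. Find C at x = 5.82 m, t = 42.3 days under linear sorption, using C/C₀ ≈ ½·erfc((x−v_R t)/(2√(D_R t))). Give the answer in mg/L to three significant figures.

Retardation factor R = 1 + ρ_b·K_d/n = 1 + 1.60 × 0.57/0.20 = 5.560.
Sorption retards both mechanisms: v_R = v/R = 0.07608 m/day, D_R = D/R = 0.03831 m²/day.
v_R·t = 0.07608 × 42.3 = 3.218184 m; 2√(D_R t) = 2.546 m; argument = (5.82 − 3.218184)/2.546 = 1.022.
C = C₀ × ½·erfc(1.022) = 17.3 × 0.07418 = 1.28 mg/L.

1.28 mg/L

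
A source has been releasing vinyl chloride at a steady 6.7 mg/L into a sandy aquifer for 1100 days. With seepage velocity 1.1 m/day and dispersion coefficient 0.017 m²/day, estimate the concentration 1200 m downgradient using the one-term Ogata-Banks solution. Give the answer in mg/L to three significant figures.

For a continuous step input, C/C₀ ≈ ½·erfc((x−vt)/(2√(Dt))).
vt = 1.1 × 1100 = 1210 m and 2√(Dt) = 2√(0.017 × 1100) = 8.649 m.
Argument (x−vt)/(2√(Dt)) = (1200 − 1210)/8.649 = -1.156; ½·erfc(-1.156) = 0.9490.
C = 6.7 × 0.9490 = 6.36 mg/L.

6.36 mg/L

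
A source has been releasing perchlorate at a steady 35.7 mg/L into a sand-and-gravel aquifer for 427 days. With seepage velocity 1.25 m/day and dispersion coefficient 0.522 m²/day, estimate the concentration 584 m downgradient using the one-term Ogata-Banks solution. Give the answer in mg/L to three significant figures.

For a continuous step input, C/C₀ ≈ ½·erfc((x−vt)/(2√(Dt))).
vt = 1.25 × 427 = 533.75 m and 2√(Dt) = 2√(0.522 × 427) = 29.86 m.
Argument (x−vt)/(2√(Dt)) = (584 − 533.75)/29.86 = 1.683; ½·erfc(1.683) = 0.008653.
C = 35.7 × 0.008653 = 0.309 mg/L.

0.309 mg/L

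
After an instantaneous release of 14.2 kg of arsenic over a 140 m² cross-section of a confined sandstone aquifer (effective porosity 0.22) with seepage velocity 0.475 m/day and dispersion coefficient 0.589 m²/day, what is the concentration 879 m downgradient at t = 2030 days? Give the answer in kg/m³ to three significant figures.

For an instantaneous plane source, C(x,t) = M/(n_e·A·√(4πDt)) · exp(−(x−vt)²/(4Dt)), with n_e·A the pore (flow) area.
Plume center vt = 0.475 × 2030 = 964.25 m, so the well at 879 m is 85.25 m upgradient of the peak.
√(4πDt) = 122.6 m, giving peak height M/(n_e·A·√(4πDt)) = 14.2/(0.22 × 140 × 122.6) = 0.003761 kg/m³.
(x−vt)²/(4Dt) = (-85.25)²/(4 × 0.589 × 2030) = 1.520; exp(−1.520) = 0.2187.
C = 0.003761 × 0.2187 = 0.000823 kg/m³.

0.000823 kg/m³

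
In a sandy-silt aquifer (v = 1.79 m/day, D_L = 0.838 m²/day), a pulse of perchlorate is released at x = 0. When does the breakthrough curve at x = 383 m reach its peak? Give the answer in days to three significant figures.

For the 1D instantaneous-source solution, setting ∂C/∂t = 0 at fixed x gives v²t² + 2Dt − x² = 0, so t = (√(D² + v²x²) − D)/v².
√(D² + v²x²) = √(0.838² + 1.79² × 383²) = 685.6; v² = 3.2041.
t = (685.6 − 0.838)/3.2041 = 214 days (vs. the pure-advection estimate x/v = 214 d).

214 days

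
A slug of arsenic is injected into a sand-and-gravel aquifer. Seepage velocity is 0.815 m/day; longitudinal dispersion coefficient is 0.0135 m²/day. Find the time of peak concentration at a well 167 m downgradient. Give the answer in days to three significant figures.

For the 1D instantaneous-source solution, setting ∂C/∂t = 0 at fixed x gives v²t² + 2Dt − x² = 0, so t = (√(D² + v²x²) − D)/v².
√(D² + v²x²) = √(0.0135² + 0.815² × 167²) = 136.1; v² = 0.664225.
t = (136.1 − 0.0135)/0.664225 = 205 days (vs. the pure-advection estimate x/v = 205 d).

205 days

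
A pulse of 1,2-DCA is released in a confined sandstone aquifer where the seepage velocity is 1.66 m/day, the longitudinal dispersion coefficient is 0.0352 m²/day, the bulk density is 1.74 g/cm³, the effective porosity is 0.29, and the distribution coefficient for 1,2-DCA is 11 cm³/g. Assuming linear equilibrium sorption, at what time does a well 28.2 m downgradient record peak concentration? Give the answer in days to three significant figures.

1140 days

Retardation factor R = 1 + ρ_b·K_d/n = 1 + 1.74 × 11/0.29 = 67.00.
Sorption retards both mechanisms: v_R = v/R = 0.02478 m/day, D_R = D/R = 0.0005254 m²/day.
Peak time from v_R²t² + 2D_R t − x² = 0: t = (√(D_R² + v_R²x²) − D_R)/v_R².
√(D_R² + v_R²x²) = √(0.0005254² + 0.02478² × 28.2²) = 0.6988; v_R² = 0.0006140.
t = (0.6988 − 0.0005254)/0.0006140 = 1140 days.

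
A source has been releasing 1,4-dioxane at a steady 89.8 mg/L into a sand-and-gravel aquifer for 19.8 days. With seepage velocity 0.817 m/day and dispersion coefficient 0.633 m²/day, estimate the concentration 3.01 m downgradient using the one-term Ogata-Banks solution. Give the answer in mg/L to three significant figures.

For a continuous step input, C/C₀ ≈ ½·erfc((x−vt)/(2√(Dt))).
vt = 0.817 × 19.8 = 16.1766 m and 2√(Dt) = 2√(0.633 × 19.8) = 7.081 m.
Argument (x−vt)/(2√(Dt)) = (3.01 − 16.1766)/7.081 = -1.859; ½·erfc(-1.859) = 0.9957.
C = 89.8 × 0.9957 = 89.4 mg/L.

89.4 mg/L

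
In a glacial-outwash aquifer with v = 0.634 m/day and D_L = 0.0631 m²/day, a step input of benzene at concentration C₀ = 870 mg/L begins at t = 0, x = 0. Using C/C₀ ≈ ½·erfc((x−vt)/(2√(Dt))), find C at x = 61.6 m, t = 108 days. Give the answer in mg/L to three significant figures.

For a continuous step input, C/C₀ ≈ ½·erfc((x−vt)/(2√(Dt))).
vt = 0.634 × 108 = 68.472 m and 2√(Dt) = 2√(0.0631 × 108) = 5.221 m.
Argument (x−vt)/(2√(Dt)) = (61.6 − 68.472)/5.221 = -1.316; ½·erfc(-1.316) = 0.9686.
C = 870 × 0.9686 = 843 mg/L.

843 mg/L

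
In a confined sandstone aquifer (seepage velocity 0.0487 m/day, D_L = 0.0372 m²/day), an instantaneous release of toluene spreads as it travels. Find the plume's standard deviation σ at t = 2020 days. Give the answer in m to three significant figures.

Dispersive spreading gives a Gaussian with σ² = 2Dt; advection only shifts the center.
σ = √(2 × 0.0372 × 2020) = 12.3 m.

12.3 m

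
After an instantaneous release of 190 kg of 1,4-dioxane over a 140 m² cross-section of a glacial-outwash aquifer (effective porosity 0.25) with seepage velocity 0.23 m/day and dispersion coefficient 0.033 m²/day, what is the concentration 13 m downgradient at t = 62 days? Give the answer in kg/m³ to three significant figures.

0.882 kg/m³

For an instantaneous plane source, C(x,t) = M/(n_e·A·√(4πDt)) · exp(−(x−vt)²/(4Dt)), with n_e·A the pore (flow) area.
Plume center vt = 0.23 × 62 = 14.26 m, so the well at 13 m is 1.26 m upgradient of the peak.
√(4πDt) = 5.071 m, giving peak height M/(n_e·A·√(4πDt)) = 190/(0.25 × 140 × 5.071) = 1.071 kg/m³.
(x−vt)²/(4Dt) = (-1.26)²/(4 × 0.033 × 62) = 0.1940; exp(−0.1940) = 0.8237.
C = 1.071 × 0.8237 = 0.882 kg/m³.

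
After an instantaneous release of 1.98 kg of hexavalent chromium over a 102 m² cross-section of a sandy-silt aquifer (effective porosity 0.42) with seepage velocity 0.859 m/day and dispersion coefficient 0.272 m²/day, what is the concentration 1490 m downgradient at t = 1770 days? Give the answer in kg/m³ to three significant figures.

For an instantaneous plane source, C(x,t) = M/(n_e·A·√(4πDt)) · exp(−(x−vt)²/(4Dt)), with n_e·A the pore (flow) area.
Plume center vt = 0.859 × 1770 = 1520.43 m, so the well at 1490 m is 30.43 m upgradient of the peak.
√(4πDt) = 77.78 m, giving peak height M/(n_e·A·√(4πDt)) = 1.98/(0.42 × 102 × 77.78) = 0.0005942 kg/m³.
(x−vt)²/(4Dt) = (-30.43)²/(4 × 0.272 × 1770) = 0.4808; exp(−0.4808) = 0.6183.
C = 0.0005942 × 0.6183 = 0.000367 kg/m³.

0.000367 kg/m³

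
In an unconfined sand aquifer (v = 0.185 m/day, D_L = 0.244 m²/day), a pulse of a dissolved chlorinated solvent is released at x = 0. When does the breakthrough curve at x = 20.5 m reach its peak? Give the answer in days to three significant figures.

104 days

For the 1D instantaneous-source solution, setting ∂C/∂t = 0 at fixed x gives v²t² + 2Dt − x² = 0, so t = (√(D² + v²x²) − D)/v².
√(D² + v²x²) = √(0.244² + 0.185² × 20.5²) = 3.800; v² = 0.034225.
t = (3.800 − 0.244)/0.034225 = 104 days (vs. the pure-advection estimate x/v = 111 d).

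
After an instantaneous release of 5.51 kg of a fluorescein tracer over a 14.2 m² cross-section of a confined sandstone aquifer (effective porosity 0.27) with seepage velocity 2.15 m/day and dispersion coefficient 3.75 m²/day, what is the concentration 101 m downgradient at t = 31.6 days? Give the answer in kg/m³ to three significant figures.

0.00371 kg/m³

For an instantaneous plane source, C(x,t) = M/(n_e·A·√(4πDt)) · exp(−(x−vt)²/(4Dt)), with n_e·A the pore (flow) area.
Plume center vt = 2.15 × 31.6 = 67.94 m, so the well at 101 m is 33.06 m downgradient of the peak.
√(4πDt) = 38.59 m, giving peak height M/(n_e·A·√(4πDt)) = 5.51/(0.27 × 14.2 × 38.59) = 0.03724 kg/m³.
(x−vt)²/(4Dt) = (33.06)²/(4 × 3.75 × 31.6) = 2.306; exp(−2.306) = 0.09966.
C = 0.03724 × 0.09966 = 0.00371 kg/m³.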